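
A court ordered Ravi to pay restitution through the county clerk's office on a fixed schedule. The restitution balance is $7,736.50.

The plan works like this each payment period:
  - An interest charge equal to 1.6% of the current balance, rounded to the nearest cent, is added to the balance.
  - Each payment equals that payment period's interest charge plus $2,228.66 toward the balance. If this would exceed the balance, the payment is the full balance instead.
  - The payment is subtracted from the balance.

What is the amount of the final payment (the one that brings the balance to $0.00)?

$1,067.33

# | Opening | Interest | Payment | End bal
1 | $7,736.50 | $123.78 | $2,352.44 | $5,507.84
2 | $5,507.84 | $88.13 | $2,316.79 | $3,279.18
3 | $3,279.18 | $52.47 | $2,281.13 | $1,050.52
4 | $1,050.52 | $16.81 | $1,067.33 | $0.00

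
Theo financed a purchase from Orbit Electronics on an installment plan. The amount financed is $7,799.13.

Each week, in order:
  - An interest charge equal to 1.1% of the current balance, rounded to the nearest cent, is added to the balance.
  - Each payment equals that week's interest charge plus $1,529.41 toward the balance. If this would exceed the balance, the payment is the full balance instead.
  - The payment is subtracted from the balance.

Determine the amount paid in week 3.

Week 1: $7,799.13 +$85.79 interest = $7,884.92; pay $1,615.20 → $6,269.72
Week 2: $6,269.72 +$68.97 interest = $6,338.69; pay $1,598.38 → $4,740.31
Week 3: $4,740.31 +$52.14 interest = $4,792.45; pay $1,581.55 → $3,210.90

$1,581.55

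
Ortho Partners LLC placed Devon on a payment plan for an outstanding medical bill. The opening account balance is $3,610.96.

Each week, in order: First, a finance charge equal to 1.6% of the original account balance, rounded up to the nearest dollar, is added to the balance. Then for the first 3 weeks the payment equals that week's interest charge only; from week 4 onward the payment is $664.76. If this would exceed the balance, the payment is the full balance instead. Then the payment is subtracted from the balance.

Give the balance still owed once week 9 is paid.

Week 1: opening $3,610.96; interest $58.00 → $3,668.96; payment $58.00; balance $3,610.96
Week 2: opening $3,610.96; interest $58.00 → $3,668.96; payment $58.00; balance $3,610.96
Week 3: opening $3,610.96; interest $58.00 → $3,668.96; payment $58.00; balance $3,610.96
Week 4: opening $3,610.96; interest $58.00 → $3,668.96; payment $664.76; balance $3,004.20
Week 5: opening $3,004.20; interest $58.00 → $3,062.20; payment $664.76; balance $2,397.44
Week 6: opening $2,397.44; interest $58.00 → $2,455.44; payment $664.76; balance $1,790.68
Week 7: opening $1,790.68; interest $58.00 → $1,848.68; payment $664.76; balance $1,183.92
Week 8: opening $1,183.92; interest $58.00 → $1,241.92; payment $664.76; balance $577.16
Week 9: opening $577.16; interest $58.00 → $635.16; payment $635.16; balance $0.00

$0.00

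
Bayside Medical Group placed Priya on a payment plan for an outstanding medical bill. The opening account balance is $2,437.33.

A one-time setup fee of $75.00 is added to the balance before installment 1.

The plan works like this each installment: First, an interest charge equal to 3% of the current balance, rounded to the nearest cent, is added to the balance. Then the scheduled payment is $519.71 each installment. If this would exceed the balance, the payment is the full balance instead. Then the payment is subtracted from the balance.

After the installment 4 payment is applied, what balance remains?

Installment 1: opening $2,512.33; interest $75.37 → $2,587.70; payment $519.71; balance $2,067.99
Installment 2: opening $2,067.99; interest $62.04 → $2,130.03; payment $519.71; balance $1,610.32
Installment 3: opening $1,610.32; interest $48.31 → $1,658.63; payment $519.71; balance $1,138.92
Installment 4: opening $1,138.92; interest $34.17 → $1,173.09; payment $519.71; balance $653.38

$653.38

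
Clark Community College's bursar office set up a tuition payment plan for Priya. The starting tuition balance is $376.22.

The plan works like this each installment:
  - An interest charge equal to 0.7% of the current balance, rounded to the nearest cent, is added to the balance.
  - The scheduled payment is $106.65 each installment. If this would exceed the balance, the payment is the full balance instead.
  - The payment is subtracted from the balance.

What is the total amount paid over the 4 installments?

# | Opening | Interest | Payment | End bal
1 | $376.22 | $2.63 | $106.65 | $272.20
2 | $272.20 | $1.91 | $106.65 | $167.46
3 | $167.46 | $1.17 | $106.65 | $61.98
4 | $61.98 | $0.43 | $62.41 | $0.00
Total paid: $382.36

$382.36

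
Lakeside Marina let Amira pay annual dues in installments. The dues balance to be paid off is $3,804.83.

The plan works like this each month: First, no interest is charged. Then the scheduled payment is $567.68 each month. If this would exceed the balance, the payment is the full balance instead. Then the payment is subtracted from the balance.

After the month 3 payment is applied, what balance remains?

$2,101.79

Month 1: $3,804.83 − $567.68 → $3,237.15
Month 2: $3,237.15 − $567.68 → $2,669.47
Month 3: $2,669.47 − $567.68 → $2,101.79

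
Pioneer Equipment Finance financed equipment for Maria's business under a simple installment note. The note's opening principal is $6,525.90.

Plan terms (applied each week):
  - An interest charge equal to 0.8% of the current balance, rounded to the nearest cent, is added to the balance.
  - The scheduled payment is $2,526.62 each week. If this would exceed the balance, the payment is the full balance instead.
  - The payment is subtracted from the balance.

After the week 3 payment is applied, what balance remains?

$0.00

Week 1: $6,525.90 +$52.21 interest = $6,578.11; pay $2,526.62 → $4,051.49
Week 2: $4,051.49 +$32.41 interest = $4,083.90; pay $2,526.62 → $1,557.28
Week 3: $1,557.28 +$12.46 interest = $1,569.74; pay $1,569.74 → $0.00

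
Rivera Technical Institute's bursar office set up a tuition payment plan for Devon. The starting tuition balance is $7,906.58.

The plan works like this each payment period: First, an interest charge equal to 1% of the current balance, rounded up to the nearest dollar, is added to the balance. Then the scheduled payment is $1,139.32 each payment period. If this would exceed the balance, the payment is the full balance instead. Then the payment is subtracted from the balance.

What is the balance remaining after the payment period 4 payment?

$3,603.30

Payment period 1: $7,906.58 +$80.00 interest = $7,986.58; pay $1,139.32 → $6,847.26
Payment period 2: $6,847.26 +$69.00 interest = $6,916.26; pay $1,139.32 → $5,776.94
Payment period 3: $5,776.94 +$58.00 interest = $5,834.94; pay $1,139.32 → $4,695.62
Payment period 4: $4,695.62 +$47.00 interest = $4,742.62; pay $1,139.32 → $3,603.30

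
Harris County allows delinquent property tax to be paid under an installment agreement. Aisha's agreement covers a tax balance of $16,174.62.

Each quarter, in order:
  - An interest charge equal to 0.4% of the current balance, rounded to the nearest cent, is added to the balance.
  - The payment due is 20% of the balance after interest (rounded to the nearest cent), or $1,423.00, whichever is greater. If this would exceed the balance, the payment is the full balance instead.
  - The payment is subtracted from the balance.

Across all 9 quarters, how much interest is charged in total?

# | Opening | Interest | Payment | End bal
1 | $16,174.62 | $64.70 | $3,247.86 | $12,991.46
2 | $12,991.46 | $51.97 | $2,608.69 | $10,434.74
3 | $10,434.74 | $41.74 | $2,095.30 | $8,381.18
4 | $8,381.18 | $33.52 | $1,682.94 | $6,731.76
5 | $6,731.76 | $26.93 | $1,423.00 | $5,335.69
6 | $5,335.69 | $21.34 | $1,423.00 | $3,934.03
7 | $3,934.03 | $15.74 | $1,423.00 | $2,526.77
8 | $2,526.77 | $10.11 | $1,423.00 | $1,113.88
9 | $1,113.88 | $4.46 | $1,118.34 | $0.00
Total interest: $64.70 + $51.97 + $41.74 + $33.52 + $26.93 + $21.34 + $15.74 + $10.11 + $4.46 = $270.51

$270.51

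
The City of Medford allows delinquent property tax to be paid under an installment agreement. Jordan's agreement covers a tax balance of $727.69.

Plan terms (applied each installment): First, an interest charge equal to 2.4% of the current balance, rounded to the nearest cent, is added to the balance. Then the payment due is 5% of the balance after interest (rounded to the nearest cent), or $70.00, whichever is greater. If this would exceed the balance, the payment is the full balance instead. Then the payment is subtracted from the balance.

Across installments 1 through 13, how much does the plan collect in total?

Installment 1: opening $727.69; interest $17.46 → $745.15; payment $70.00; balance $675.15
Installment 2: opening $675.15; interest $16.20 → $691.35; payment $70.00; balance $621.35
Installment 3: opening $621.35; interest $14.91 → $636.26; payment $70.00; balance $566.26
Installment 4: opening $566.26; interest $13.59 → $579.85; payment $70.00; balance $509.85
Installment 5: opening $509.85; interest $12.24 → $522.09; payment $70.00; balance $452.09
Installment 6: opening $452.09; interest $10.85 → $462.94; payment $70.00; balance $392.94
Installment 7: opening $392.94; interest $9.43 → $402.37; payment $70.00; balance $332.37
Installment 8: opening $332.37; interest $7.98 → $340.35; payment $70.00; balance $270.35
Installment 9: opening $270.35; interest $6.49 → $276.84; payment $70.00; balance $206.84
Installment 10: opening $206.84; interest $4.96 → $211.80; payment $70.00; balance $141.80
Installment 11: opening $141.80; interest $3.40 → $145.20; payment $70.00; balance $75.20
Installment 12: opening $75.20; interest $1.80 → $77.00; payment $70.00; balance $7.00
Installment 13: opening $7.00; interest $0.17 → $7.17; payment $7.17; balance $0.00
Total paid: $847.17

$847.17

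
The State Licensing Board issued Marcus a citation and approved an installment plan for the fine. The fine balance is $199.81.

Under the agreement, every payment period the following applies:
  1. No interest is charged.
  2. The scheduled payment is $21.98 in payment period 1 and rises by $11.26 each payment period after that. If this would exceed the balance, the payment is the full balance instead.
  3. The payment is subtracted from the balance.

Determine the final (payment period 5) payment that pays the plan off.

$44.33

Payment period 1: opening $199.81; payment $21.98; balance $177.83
Payment period 2: opening $177.83; payment $33.24; balance $144.59
Payment period 3: opening $144.59; payment $44.50; balance $100.09
Payment period 4: opening $100.09; payment $55.76; balance $44.33
Payment period 5: opening $44.33; payment $44.33; balance $0.00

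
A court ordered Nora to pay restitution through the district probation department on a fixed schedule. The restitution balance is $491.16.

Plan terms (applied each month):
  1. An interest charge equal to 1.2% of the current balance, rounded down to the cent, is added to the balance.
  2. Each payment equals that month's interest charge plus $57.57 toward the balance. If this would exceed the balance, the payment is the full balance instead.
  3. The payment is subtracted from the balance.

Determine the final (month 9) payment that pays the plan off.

$30.96

# | Opening | Interest | Payment | End bal
1 | $491.16 | $5.89 | $63.46 | $433.59
2 | $433.59 | $5.20 | $62.77 | $376.02
3 | $376.02 | $4.51 | $62.08 | $318.45
4 | $318.45 | $3.82 | $61.39 | $260.88
5 | $260.88 | $3.13 | $60.70 | $203.31
6 | $203.31 | $2.43 | $60.00 | $145.74
7 | $145.74 | $1.74 | $59.31 | $88.17
8 | $88.17 | $1.05 | $58.62 | $30.60
9 | $30.60 | $0.36 | $30.96 | $0.00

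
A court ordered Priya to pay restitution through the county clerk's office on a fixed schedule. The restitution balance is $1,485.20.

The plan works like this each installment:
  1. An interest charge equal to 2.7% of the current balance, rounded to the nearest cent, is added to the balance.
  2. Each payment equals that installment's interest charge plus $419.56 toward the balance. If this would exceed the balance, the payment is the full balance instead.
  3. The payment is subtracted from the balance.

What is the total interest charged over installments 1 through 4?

$92.43

Installment 1: opening $1,485.20; interest $40.10 → $1,525.30; payment $459.66; balance $1,065.64
Installment 2: opening $1,065.64; interest $28.77 → $1,094.41; payment $448.33; balance $646.08
Installment 3: opening $646.08; interest $17.44 → $663.52; payment $437.00; balance $226.52
Installment 4: opening $226.52; interest $6.12 → $232.64; payment $232.64; balance $0.00
Total interest: $40.10 + $28.77 + $17.44 + $6.12 = $92.43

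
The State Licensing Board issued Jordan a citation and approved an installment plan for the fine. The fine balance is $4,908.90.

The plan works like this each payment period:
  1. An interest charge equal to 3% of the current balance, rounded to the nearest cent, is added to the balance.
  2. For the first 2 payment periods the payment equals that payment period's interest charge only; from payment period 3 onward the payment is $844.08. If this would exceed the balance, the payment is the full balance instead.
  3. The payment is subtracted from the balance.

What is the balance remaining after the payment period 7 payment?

Payment period 1: $4,908.90 +$147.27 interest = $5,056.17; pay $147.27 → $4,908.90
Payment period 2: $4,908.90 +$147.27 interest = $5,056.17; pay $147.27 → $4,908.90
Payment period 3: $4,908.90 +$147.27 interest = $5,056.17; pay $844.08 → $4,212.09
Payment period 4: $4,212.09 +$126.36 interest = $4,338.45; pay $844.08 → $3,494.37
Payment period 5: $3,494.37 +$104.83 interest = $3,599.20; pay $844.08 → $2,755.12
Payment period 6: $2,755.12 +$82.65 interest = $2,837.77; pay $844.08 → $1,993.69
Payment period 7: $1,993.69 +$59.81 interest = $2,053.50; pay $844.08 → $1,209.42

$1,209.42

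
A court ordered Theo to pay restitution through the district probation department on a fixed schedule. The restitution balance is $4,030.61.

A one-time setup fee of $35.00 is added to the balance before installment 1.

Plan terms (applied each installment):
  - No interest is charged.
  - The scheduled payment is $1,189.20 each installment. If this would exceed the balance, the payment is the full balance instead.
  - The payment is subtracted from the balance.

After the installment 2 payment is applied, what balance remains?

$1,687.21

Installment 1: $4,065.61 − $1,189.20 → $2,876.41
Installment 2: $2,876.41 − $1,189.20 → $1,687.21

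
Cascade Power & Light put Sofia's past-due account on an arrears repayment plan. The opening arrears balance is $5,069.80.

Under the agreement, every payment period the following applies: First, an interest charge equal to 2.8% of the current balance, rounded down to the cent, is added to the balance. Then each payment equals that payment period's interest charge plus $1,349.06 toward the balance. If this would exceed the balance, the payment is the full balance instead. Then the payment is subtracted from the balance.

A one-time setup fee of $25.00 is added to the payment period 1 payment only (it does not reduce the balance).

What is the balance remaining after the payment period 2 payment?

# | Opening | Interest | Payment | Fee | End bal
1 | $5,069.80 | $141.95 | $1,491.01 | $25.00 | $3,720.74
2 | $3,720.74 | $104.18 | $1,453.24 | — | $2,371.68

$2,371.68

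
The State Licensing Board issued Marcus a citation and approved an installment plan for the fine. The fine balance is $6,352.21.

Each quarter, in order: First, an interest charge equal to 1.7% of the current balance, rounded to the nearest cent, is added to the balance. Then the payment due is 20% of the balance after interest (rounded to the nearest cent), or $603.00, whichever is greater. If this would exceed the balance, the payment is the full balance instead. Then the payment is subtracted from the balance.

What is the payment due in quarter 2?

$1,051.20

Quarter 1: opening $6,352.21; interest $107.99 → $6,460.20; payment $1,292.04; balance $5,168.16
Quarter 2: opening $5,168.16; interest $87.86 → $5,256.02; payment $1,051.20; balance $4,204.82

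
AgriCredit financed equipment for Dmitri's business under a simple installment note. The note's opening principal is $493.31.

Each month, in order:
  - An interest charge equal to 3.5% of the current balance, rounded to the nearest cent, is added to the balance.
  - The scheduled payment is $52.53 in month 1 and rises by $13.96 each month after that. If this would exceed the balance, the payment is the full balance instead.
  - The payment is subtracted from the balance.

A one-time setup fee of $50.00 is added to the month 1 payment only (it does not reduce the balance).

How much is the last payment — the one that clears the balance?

$44.40

Month 1: opening $493.31; interest $17.27 → $510.58; payment $52.53 (+ $50.00 fee); balance $458.05
Month 2: opening $458.05; interest $16.03 → $474.08; payment $66.49; balance $407.59
Month 3: opening $407.59; interest $14.27 → $421.86; payment $80.45; balance $341.41
Month 4: opening $341.41; interest $11.95 → $353.36; payment $94.41; balance $258.95
Month 5: opening $258.95; interest $9.06 → $268.01; payment $108.37; balance $159.64
Month 6: opening $159.64; interest $5.59 → $165.23; payment $122.33; balance $42.90
Month 7: opening $42.90; interest $1.50 → $44.40; payment $44.40; balance $0.00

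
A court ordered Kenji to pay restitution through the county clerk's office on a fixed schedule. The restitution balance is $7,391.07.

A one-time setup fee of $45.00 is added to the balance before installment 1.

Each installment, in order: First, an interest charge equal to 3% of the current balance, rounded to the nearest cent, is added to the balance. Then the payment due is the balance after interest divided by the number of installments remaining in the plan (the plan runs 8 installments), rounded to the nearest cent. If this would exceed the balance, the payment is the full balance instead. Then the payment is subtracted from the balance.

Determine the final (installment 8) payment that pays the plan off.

$1,177.47

Installment 1: opening $7,436.07; interest $223.08 → $7,659.15; payment $957.39; balance $6,701.76
Installment 2: opening $6,701.76; interest $201.05 → $6,902.81; payment $986.12; balance $5,916.69
Installment 3: opening $5,916.69; interest $177.50 → $6,094.19; payment $1,015.70; balance $5,078.49
Installment 4: opening $5,078.49; interest $152.35 → $5,230.84; payment $1,046.17; balance $4,184.67
Installment 5: opening $4,184.67; interest $125.54 → $4,310.21; payment $1,077.55; balance $3,232.66
Installment 6: opening $3,232.66; interest $96.98 → $3,329.64; payment $1,109.88; balance $2,219.76
Installment 7: opening $2,219.76; interest $66.59 → $2,286.35; payment $1,143.18; balance $1,143.17
Installment 8: opening $1,143.17; interest $34.30 → $1,177.47; payment $1,177.47; balance $0.00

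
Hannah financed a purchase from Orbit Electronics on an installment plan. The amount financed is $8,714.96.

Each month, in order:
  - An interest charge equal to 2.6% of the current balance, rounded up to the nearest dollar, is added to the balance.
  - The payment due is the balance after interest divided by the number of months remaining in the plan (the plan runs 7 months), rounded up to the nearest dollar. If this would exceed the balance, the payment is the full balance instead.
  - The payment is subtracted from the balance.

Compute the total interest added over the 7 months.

Month 1: $8,714.96 +$227.00 interest = $8,941.96; pay $1,278.00 → $7,663.96
Month 2: $7,663.96 +$200.00 interest = $7,863.96; pay $1,311.00 → $6,552.96
Month 3: $6,552.96 +$171.00 interest = $6,723.96; pay $1,345.00 → $5,378.96
Month 4: $5,378.96 +$140.00 interest = $5,518.96; pay $1,380.00 → $4,138.96
Month 5: $4,138.96 +$108.00 interest = $4,246.96; pay $1,416.00 → $2,830.96
Month 6: $2,830.96 +$74.00 interest = $2,904.96; pay $1,453.00 → $1,451.96
Month 7: $1,451.96 +$38.00 interest = $1,489.96; pay $1,489.96 → $0.00
Total interest: $227.00 + $200.00 + $171.00 + $140.00 + $108.00 + $74.00 + $38.00 = $958.00

$958.00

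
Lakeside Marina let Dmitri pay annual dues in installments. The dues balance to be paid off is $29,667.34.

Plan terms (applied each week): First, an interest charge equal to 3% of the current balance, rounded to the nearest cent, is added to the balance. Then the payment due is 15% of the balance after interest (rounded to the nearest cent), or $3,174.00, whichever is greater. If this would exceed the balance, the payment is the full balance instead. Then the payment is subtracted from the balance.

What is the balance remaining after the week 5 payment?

# | Opening | Interest | Payment | End bal
1 | $29,667.34 | $890.02 | $4,583.60 | $25,973.76
2 | $25,973.76 | $779.21 | $4,012.95 | $22,740.02
3 | $22,740.02 | $682.20 | $3,513.33 | $19,908.89
4 | $19,908.89 | $597.27 | $3,174.00 | $17,332.16
5 | $17,332.16 | $519.96 | $3,174.00 | $14,678.12

$14,678.12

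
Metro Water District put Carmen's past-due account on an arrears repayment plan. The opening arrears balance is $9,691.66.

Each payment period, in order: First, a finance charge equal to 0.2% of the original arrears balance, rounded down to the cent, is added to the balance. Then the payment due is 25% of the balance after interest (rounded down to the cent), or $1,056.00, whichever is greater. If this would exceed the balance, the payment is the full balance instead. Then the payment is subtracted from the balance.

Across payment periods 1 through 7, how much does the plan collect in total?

Payment period 1: opening $9,691.66; interest $19.38 → $9,711.04; payment $2,427.76; balance $7,283.28
Payment period 2: opening $7,283.28; interest $19.38 → $7,302.66; payment $1,825.66; balance $5,477.00
Payment period 3: opening $5,477.00; interest $19.38 → $5,496.38; payment $1,374.09; balance $4,122.29
Payment period 4: opening $4,122.29; interest $19.38 → $4,141.67; payment $1,056.00; balance $3,085.67
Payment period 5: opening $3,085.67; interest $19.38 → $3,105.05; payment $1,056.00; balance $2,049.05
Payment period 6: opening $2,049.05; interest $19.38 → $2,068.43; payment $1,056.00; balance $1,012.43
Payment period 7: opening $1,012.43; interest $19.38 → $1,031.81; payment $1,031.81; balance $0.00
Total paid: $9,827.32

$9,827.32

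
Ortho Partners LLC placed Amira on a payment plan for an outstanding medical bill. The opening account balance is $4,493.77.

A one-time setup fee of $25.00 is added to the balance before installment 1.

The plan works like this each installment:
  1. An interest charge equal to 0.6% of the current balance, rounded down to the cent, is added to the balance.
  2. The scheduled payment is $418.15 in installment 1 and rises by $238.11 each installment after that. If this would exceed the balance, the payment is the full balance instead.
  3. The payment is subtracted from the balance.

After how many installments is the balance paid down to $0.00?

Installment 1: $4,518.77 +$27.11 interest = $4,545.88; pay $418.15 → $4,127.73
Installment 2: $4,127.73 +$24.76 interest = $4,152.49; pay $656.26 → $3,496.23
Installment 3: $3,496.23 +$20.97 interest = $3,517.20; pay $894.37 → $2,622.83
Installment 4: $2,622.83 +$15.73 interest = $2,638.56; pay $1,132.48 → $1,506.08
Installment 5: $1,506.08 +$9.03 interest = $1,515.11; pay $1,370.59 → $144.52
Installment 6: $144.52 +$0.86 interest = $145.38; pay $145.38 → $0.00
Balance reaches $0.00 in installment 6.

6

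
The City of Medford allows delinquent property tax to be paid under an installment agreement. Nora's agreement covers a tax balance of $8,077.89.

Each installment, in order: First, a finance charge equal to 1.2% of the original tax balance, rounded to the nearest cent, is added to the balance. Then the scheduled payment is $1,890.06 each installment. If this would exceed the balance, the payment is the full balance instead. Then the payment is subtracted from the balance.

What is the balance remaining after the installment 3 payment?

$2,698.50

# | Opening | Interest | Payment | End bal
1 | $8,077.89 | $96.93 | $1,890.06 | $6,284.76
2 | $6,284.76 | $96.93 | $1,890.06 | $4,491.63
3 | $4,491.63 | $96.93 | $1,890.06 | $2,698.50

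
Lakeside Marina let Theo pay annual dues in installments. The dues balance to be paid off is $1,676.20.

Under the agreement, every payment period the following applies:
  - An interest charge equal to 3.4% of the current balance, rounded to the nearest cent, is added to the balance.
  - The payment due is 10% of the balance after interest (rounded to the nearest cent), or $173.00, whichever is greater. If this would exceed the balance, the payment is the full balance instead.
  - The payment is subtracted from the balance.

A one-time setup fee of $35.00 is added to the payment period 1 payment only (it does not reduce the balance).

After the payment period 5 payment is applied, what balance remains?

$1,054.99

# | Opening | Interest | Payment | Fee | End bal
1 | $1,676.20 | $56.99 | $173.32 | $35.00 | $1,559.87
2 | $1,559.87 | $53.04 | $173.00 | — | $1,439.91
3 | $1,439.91 | $48.96 | $173.00 | — | $1,315.87
4 | $1,315.87 | $44.74 | $173.00 | — | $1,187.61
5 | $1,187.61 | $40.38 | $173.00 | — | $1,054.99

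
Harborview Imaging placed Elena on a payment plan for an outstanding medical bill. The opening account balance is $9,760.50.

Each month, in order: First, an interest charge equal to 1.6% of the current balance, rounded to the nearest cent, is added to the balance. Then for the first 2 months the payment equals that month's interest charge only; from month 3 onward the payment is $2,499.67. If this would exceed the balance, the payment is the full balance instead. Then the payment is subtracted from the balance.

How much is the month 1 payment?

$156.17

Month 1: $9,760.50 +$156.17 interest = $9,916.67; pay $156.17 → $9,760.50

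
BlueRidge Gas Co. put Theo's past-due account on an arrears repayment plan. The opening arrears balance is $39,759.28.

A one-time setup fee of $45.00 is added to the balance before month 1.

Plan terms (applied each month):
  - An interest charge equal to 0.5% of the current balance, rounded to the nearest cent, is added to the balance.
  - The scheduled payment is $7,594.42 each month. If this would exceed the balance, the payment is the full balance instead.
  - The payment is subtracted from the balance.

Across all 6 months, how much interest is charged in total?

# | Opening | Interest | Payment | End bal
1 | $39,804.28 | $199.02 | $7,594.42 | $32,408.88
2 | $32,408.88 | $162.04 | $7,594.42 | $24,976.50
3 | $24,976.50 | $124.88 | $7,594.42 | $17,506.96
4 | $17,506.96 | $87.53 | $7,594.42 | $10,000.07
5 | $10,000.07 | $50.00 | $7,594.42 | $2,455.65
6 | $2,455.65 | $12.28 | $2,467.93 | $0.00
Total interest: $199.02 + $162.04 + $124.88 + $87.53 + $50.00 + $12.28 = $635.75

$635.75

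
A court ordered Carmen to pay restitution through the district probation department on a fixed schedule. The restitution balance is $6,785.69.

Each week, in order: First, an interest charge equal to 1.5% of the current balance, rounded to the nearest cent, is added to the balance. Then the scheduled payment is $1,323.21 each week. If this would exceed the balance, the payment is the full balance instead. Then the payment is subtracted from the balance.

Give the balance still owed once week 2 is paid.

# | Opening | Interest | Payment | End bal
1 | $6,785.69 | $101.79 | $1,323.21 | $5,564.27
2 | $5,564.27 | $83.46 | $1,323.21 | $4,324.52

$4,324.52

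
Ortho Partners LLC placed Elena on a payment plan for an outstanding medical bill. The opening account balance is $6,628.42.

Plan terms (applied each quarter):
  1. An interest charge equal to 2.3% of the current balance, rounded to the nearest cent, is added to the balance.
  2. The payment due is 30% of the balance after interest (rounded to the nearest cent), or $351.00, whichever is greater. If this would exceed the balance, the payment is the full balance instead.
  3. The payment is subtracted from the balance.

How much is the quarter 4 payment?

$747.01

Quarter 1: $6,628.42 +$152.45 interest = $6,780.87; pay $2,034.26 → $4,746.61
Quarter 2: $4,746.61 +$109.17 interest = $4,855.78; pay $1,456.73 → $3,399.05
Quarter 3: $3,399.05 +$78.18 interest = $3,477.23; pay $1,043.17 → $2,434.06
Quarter 4: $2,434.06 +$55.98 interest = $2,490.04; pay $747.01 → $1,743.03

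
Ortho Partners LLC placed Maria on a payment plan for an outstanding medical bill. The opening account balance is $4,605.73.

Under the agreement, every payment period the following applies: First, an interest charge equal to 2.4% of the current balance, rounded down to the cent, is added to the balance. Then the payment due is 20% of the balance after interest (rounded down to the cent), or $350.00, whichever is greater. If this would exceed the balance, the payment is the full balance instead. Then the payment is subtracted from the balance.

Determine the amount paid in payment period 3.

$633.00

Payment period 1: $4,605.73 +$110.53 interest = $4,716.26; pay $943.25 → $3,773.01
Payment period 2: $3,773.01 +$90.55 interest = $3,863.56; pay $772.71 → $3,090.85
Payment period 3: $3,090.85 +$74.18 interest = $3,165.03; pay $633.00 → $2,532.03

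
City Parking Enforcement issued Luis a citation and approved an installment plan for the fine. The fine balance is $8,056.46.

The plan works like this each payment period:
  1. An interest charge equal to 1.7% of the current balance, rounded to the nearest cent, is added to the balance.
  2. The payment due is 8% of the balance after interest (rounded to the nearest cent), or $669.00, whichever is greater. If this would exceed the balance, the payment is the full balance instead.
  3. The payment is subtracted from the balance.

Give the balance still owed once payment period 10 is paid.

Payment period 1: opening $8,056.46; interest $136.96 → $8,193.42; payment $669.00; balance $7,524.42
Payment period 2: opening $7,524.42; interest $127.92 → $7,652.34; payment $669.00; balance $6,983.34
Payment period 3: opening $6,983.34; interest $118.72 → $7,102.06; payment $669.00; balance $6,433.06
Payment period 4: opening $6,433.06; interest $109.36 → $6,542.42; payment $669.00; balance $5,873.42
Payment period 5: opening $5,873.42; interest $99.85 → $5,973.27; payment $669.00; balance $5,304.27
Payment period 6: opening $5,304.27; interest $90.17 → $5,394.44; payment $669.00; balance $4,725.44
Payment period 7: opening $4,725.44; interest $80.33 → $4,805.77; payment $669.00; balance $4,136.77
Payment period 8: opening $4,136.77; interest $70.33 → $4,207.10; payment $669.00; balance $3,538.10
Payment period 9: opening $3,538.10; interest $60.15 → $3,598.25; payment $669.00; balance $2,929.25
Payment period 10: opening $2,929.25; interest $49.80 → $2,979.05; payment $669.00; balance $2,310.05

$2,310.05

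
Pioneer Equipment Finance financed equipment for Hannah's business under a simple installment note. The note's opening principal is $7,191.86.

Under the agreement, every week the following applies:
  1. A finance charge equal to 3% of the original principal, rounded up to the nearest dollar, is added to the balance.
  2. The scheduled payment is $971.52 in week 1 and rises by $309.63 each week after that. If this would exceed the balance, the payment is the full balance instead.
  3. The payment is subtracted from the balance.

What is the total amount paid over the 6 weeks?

# | Opening | Interest | Payment | End bal
1 | $7,191.86 | $216.00 | $971.52 | $6,436.34
2 | $6,436.34 | $216.00 | $1,281.15 | $5,371.19
3 | $5,371.19 | $216.00 | $1,590.78 | $3,996.41
4 | $3,996.41 | $216.00 | $1,900.41 | $2,312.00
5 | $2,312.00 | $216.00 | $2,210.04 | $317.96
6 | $317.96 | $216.00 | $533.96 | $0.00
Total paid: $8,487.86

$8,487.86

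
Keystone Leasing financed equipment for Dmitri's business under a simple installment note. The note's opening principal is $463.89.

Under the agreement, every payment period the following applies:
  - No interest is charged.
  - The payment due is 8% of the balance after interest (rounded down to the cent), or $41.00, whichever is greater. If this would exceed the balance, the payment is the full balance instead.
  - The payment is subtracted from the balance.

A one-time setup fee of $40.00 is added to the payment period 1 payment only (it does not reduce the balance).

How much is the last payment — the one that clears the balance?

Payment period 1: opening $463.89; payment $41.00 (+ $40.00 fee); balance $422.89
Payment period 2: opening $422.89; payment $41.00; balance $381.89
Payment period 3: opening $381.89; payment $41.00; balance $340.89
Payment period 4: opening $340.89; payment $41.00; balance $299.89
Payment period 5: opening $299.89; payment $41.00; balance $258.89
Payment period 6: opening $258.89; payment $41.00; balance $217.89
Payment period 7: opening $217.89; payment $41.00; balance $176.89
Payment period 8: opening $176.89; payment $41.00; balance $135.89
Payment period 9: opening $135.89; payment $41.00; balance $94.89
Payment period 10: opening $94.89; payment $41.00; balance $53.89
Payment period 11: opening $53.89; payment $41.00; balance $12.89
Payment period 12: opening $12.89; payment $12.89; balance $0.00

$12.89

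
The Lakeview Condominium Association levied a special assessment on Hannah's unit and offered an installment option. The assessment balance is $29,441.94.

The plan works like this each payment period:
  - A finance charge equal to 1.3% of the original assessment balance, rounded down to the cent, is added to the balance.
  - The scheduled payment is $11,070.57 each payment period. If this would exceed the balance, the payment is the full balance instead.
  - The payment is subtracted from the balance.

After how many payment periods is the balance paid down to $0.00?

3

Payment period 1: $29,441.94 +$382.74 interest = $29,824.68; pay $11,070.57 → $18,754.11
Payment period 2: $18,754.11 +$382.74 interest = $19,136.85; pay $11,070.57 → $8,066.28
Payment period 3: $8,066.28 +$382.74 interest = $8,449.02; pay $8,449.02 → $0.00
Balance reaches $0.00 in payment period 3.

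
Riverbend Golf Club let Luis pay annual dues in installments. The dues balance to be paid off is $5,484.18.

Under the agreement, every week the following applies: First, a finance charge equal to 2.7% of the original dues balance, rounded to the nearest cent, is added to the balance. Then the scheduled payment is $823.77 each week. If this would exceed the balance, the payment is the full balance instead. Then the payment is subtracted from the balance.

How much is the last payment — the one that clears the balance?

$226.65

Week 1: $5,484.18 +$148.07 interest = $5,632.25; pay $823.77 → $4,808.48
Week 2: $4,808.48 +$148.07 interest = $4,956.55; pay $823.77 → $4,132.78
Week 3: $4,132.78 +$148.07 interest = $4,280.85; pay $823.77 → $3,457.08
Week 4: $3,457.08 +$148.07 interest = $3,605.15; pay $823.77 → $2,781.38
Week 5: $2,781.38 +$148.07 interest = $2,929.45; pay $823.77 → $2,105.68
Week 6: $2,105.68 +$148.07 interest = $2,253.75; pay $823.77 → $1,429.98
Week 7: $1,429.98 +$148.07 interest = $1,578.05; pay $823.77 → $754.28
Week 8: $754.28 +$148.07 interest = $902.35; pay $823.77 → $78.58
Week 9: $78.58 +$148.07 interest = $226.65; pay $226.65 → $0.00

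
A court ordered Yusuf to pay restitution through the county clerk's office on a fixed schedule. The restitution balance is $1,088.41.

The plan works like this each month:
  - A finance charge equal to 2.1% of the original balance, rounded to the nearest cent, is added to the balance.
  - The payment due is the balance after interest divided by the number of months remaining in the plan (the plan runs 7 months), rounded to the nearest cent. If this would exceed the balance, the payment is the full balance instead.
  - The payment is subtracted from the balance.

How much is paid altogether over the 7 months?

# | Opening | Interest | Payment | End bal
1 | $1,088.41 | $22.86 | $158.75 | $952.52
2 | $952.52 | $22.86 | $162.56 | $812.82
3 | $812.82 | $22.86 | $167.14 | $668.54
4 | $668.54 | $22.86 | $172.85 | $518.55
5 | $518.55 | $22.86 | $180.47 | $360.94
6 | $360.94 | $22.86 | $191.90 | $191.90
7 | $191.90 | $22.86 | $214.76 | $0.00
Total paid: $1,248.43

$1,248.43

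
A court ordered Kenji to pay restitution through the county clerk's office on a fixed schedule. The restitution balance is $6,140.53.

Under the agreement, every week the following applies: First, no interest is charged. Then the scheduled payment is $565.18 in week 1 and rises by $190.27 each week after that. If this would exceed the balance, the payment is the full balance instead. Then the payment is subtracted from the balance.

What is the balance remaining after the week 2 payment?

Week 1: opening $6,140.53; payment $565.18; balance $5,575.35
Week 2: opening $5,575.35; payment $755.45; balance $4,819.90

$4,819.90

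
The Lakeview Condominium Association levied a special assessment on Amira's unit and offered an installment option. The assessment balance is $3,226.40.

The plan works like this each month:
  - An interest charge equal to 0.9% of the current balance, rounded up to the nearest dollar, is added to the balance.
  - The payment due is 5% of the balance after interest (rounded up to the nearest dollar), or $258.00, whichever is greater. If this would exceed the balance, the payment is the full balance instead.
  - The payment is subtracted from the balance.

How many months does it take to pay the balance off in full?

14

Month 1: $3,226.40 +$30.00 interest = $3,256.40; pay $258.00 → $2,998.40
Month 2: $2,998.40 +$27.00 interest = $3,025.40; pay $258.00 → $2,767.40
Month 3: $2,767.40 +$25.00 interest = $2,792.40; pay $258.00 → $2,534.40
Month 4: $2,534.40 +$23.00 interest = $2,557.40; pay $258.00 → $2,299.40
Month 5: $2,299.40 +$21.00 interest = $2,320.40; pay $258.00 → $2,062.40
Month 6: $2,062.40 +$19.00 interest = $2,081.40; pay $258.00 → $1,823.40
Month 7: $1,823.40 +$17.00 interest = $1,840.40; pay $258.00 → $1,582.40
Month 8: $1,582.40 +$15.00 interest = $1,597.40; pay $258.00 → $1,339.40
Month 9: $1,339.40 +$13.00 interest = $1,352.40; pay $258.00 → $1,094.40
Month 10: $1,094.40 +$10.00 interest = $1,104.40; pay $258.00 → $846.40
Month 11: $846.40 +$8.00 interest = $854.40; pay $258.00 → $596.40
Month 12: $596.40 +$6.00 interest = $602.40; pay $258.00 → $344.40
Month 13: $344.40 +$4.00 interest = $348.40; pay $258.00 → $90.40
Month 14: $90.40 +$1.00 interest = $91.40; pay $91.40 → $0.00
Balance reaches $0.00 in month 14.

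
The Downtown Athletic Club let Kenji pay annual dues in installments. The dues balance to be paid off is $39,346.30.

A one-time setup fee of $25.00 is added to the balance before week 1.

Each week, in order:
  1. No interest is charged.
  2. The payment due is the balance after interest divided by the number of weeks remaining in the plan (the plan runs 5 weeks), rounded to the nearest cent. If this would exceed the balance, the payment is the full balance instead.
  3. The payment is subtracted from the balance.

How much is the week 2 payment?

$7,874.26

Week 1: opening $39,371.30; payment $7,874.26; balance $31,497.04
Week 2: opening $31,497.04; payment $7,874.26; balance $23,622.78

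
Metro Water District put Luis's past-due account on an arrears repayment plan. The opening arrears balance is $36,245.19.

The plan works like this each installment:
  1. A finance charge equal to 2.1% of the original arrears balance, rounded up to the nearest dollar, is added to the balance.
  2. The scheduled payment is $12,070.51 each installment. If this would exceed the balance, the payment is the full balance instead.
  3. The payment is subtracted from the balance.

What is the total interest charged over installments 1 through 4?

$3,048.00

Installment 1: $36,245.19 +$762.00 interest = $37,007.19; pay $12,070.51 → $24,936.68
Installment 2: $24,936.68 +$762.00 interest = $25,698.68; pay $12,070.51 → $13,628.17
Installment 3: $13,628.17 +$762.00 interest = $14,390.17; pay $12,070.51 → $2,319.66
Installment 4: $2,319.66 +$762.00 interest = $3,081.66; pay $3,081.66 → $0.00
Total interest: $762.00 + $762.00 + $762.00 + $762.00 = $3,048.00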